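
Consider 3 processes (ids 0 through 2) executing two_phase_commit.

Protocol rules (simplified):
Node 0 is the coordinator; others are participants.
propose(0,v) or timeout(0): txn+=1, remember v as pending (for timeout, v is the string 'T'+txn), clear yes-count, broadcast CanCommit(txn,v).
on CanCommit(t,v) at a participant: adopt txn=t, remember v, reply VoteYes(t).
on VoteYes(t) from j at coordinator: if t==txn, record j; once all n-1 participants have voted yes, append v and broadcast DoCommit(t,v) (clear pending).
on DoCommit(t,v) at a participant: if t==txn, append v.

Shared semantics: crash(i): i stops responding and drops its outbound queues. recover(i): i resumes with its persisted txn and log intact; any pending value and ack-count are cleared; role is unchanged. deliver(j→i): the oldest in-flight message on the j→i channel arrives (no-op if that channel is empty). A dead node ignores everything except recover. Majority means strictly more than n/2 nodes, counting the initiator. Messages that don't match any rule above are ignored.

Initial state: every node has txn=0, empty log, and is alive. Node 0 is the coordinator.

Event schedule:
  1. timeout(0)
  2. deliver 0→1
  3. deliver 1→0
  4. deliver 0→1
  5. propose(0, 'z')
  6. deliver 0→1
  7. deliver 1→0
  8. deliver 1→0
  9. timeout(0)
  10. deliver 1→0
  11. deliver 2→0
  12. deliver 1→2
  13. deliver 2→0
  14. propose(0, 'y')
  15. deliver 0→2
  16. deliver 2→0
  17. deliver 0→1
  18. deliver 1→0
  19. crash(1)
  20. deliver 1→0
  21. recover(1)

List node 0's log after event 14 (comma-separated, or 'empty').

empty

after 1 — timeout(0): n0:coor/t1/[-]
after 2 — deliver 0→1: n1:part/t1/[-]
after 3 — deliver 1→0: ·
after 4 — deliver 0→1: ·
after 5 — propose(0,'z'): n0:coor/t2/[-]
after 6 — deliver 0→1: n1:part/t2/[-]
after 7 — deliver 1→0: ·
after 8 — deliver 1→0: ·
after 9 — timeout(0): n0:coor/t3/[-]
after 10 — deliver 1→0: ·
after 11 — deliver 2→0: ·
after 12 — deliver 1→2: ·
after 13 — deliver 2→0: ·
after 14 — propose(0,'y'): n0:coor/t4/[-]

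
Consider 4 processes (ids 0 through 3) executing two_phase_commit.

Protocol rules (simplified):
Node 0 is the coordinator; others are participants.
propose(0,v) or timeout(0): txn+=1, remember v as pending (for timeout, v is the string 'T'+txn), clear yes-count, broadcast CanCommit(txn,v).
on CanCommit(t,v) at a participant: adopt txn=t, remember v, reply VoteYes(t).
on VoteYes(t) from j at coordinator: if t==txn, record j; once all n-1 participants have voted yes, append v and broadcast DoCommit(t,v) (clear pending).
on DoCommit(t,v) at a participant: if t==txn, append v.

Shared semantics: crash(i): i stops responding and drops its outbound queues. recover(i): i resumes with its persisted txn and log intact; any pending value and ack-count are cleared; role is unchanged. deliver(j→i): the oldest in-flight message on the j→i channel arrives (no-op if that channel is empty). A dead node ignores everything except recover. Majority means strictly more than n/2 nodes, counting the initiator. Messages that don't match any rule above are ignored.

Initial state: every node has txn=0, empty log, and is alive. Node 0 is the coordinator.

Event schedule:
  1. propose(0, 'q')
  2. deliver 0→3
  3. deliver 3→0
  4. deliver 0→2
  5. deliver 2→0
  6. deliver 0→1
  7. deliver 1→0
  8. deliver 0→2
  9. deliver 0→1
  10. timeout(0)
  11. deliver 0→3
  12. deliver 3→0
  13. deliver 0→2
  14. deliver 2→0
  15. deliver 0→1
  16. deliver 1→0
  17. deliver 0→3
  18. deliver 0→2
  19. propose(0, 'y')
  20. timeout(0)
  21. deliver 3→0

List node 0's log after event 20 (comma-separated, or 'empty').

q

[1] propose(0,'q') → N0(coor t1 [-])
[2] deliver 0→3 → N3(part t1 [-])
[3] deliver 3→0 → ∅
[4] deliver 0→2 → N2(part t1 [-])
[5] deliver 2→0 → ∅
[6] deliver 0→1 → N1(part t1 [-])
[7] deliver 1→0 → N0(coor t1 [q])
[8] deliver 0→2 → N2(part t1 [q])
[9] deliver 0→1 → N1(part t1 [q])
[10] timeout(0) → N0(coor t2 [q])
[11] deliver 0→3 → N3(part t1 [q])
[12] deliver 3→0 → ∅
[13] deliver 0→2 → N2(part t2 [q])
[14] deliver 2→0 → ∅
[15] deliver 0→1 → N1(part t2 [q])
[16] deliver 1→0 → ∅
[17] deliver 0→3 → N3(part t2 [q])
[18] deliver 0→2 → ∅
[19] propose(0,'y') → N0(coor t3 [q])
[20] timeout(0) → N0(coor t4 [q])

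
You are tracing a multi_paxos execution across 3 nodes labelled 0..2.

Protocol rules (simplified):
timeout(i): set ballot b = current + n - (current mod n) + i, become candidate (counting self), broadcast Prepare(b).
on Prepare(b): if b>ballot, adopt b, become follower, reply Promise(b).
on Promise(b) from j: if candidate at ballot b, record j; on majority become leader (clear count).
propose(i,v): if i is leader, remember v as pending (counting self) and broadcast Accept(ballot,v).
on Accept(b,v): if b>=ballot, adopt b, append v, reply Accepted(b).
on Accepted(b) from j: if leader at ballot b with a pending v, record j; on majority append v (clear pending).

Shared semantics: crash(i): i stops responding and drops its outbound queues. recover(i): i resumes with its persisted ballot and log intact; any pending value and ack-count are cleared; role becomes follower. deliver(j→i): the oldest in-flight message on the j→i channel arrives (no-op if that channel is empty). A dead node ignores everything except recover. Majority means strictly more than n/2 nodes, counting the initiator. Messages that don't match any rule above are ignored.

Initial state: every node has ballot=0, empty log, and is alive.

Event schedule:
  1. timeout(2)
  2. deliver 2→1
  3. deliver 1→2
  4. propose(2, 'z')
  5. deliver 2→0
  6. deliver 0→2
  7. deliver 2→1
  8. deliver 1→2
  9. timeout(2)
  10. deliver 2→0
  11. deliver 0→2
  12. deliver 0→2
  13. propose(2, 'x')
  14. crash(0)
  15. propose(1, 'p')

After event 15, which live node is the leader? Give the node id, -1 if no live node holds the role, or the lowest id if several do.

[1] timeout(2) → N2(cand b5 [-])
[2] deliver 2→1 → N1(foll b5 [-])
[3] deliver 1→2 → N2(lead b5 [-])
[4] propose(2,'z') → ∅
[5] deliver 2→0 → N0(foll b5 [-])
[6] deliver 0→2 → ∅
[7] deliver 2→1 → N1(foll b5 [z])
[8] deliver 1→2 → N2(lead b5 [z])
[9] timeout(2) → N2(cand b8 [z])
[10] deliver 2→0 → N0(foll b5 [z])
[11] deliver 0→2 → ∅
[12] deliver 0→2 → ∅
[13] propose(2,'x') → ∅
[14] crash(0) → N0(✗foll b5 [z])
[15] propose(1,'p') → ∅

-1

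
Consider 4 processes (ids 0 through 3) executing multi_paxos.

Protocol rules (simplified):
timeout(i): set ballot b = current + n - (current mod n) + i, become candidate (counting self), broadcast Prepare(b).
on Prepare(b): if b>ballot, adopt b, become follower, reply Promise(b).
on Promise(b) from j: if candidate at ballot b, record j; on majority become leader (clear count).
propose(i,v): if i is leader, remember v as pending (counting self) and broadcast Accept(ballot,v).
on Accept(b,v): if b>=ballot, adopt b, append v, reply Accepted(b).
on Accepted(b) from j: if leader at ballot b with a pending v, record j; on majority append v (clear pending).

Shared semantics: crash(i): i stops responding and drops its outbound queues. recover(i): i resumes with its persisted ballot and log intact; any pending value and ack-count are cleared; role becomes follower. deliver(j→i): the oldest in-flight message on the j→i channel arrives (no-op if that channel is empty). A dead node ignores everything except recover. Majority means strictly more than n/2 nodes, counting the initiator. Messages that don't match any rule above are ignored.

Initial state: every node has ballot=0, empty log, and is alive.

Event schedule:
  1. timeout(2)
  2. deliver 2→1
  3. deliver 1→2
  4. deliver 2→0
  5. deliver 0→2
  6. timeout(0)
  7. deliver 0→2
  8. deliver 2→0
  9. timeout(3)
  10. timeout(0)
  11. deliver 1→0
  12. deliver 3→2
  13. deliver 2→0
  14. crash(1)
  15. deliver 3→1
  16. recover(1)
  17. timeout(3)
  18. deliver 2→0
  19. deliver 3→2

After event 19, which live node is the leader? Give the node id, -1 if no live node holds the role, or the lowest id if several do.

-1

1. timeout(2):  <2:cand b6 ->
2. deliver 2→1:  <1:foll b6 ->
3. deliver 1→2:  nop
4. deliver 2→0:  <0:foll b6 ->
5. deliver 0→2:  <2:lead b6 ->
6. timeout(0):  <0:cand b8 ->
7. deliver 0→2:  <2:foll b8 ->
8. deliver 2→0:  nop
9. timeout(3):  <3:cand b7 ->
10. timeout(0):  <0:cand b12 ->
11. deliver 1→0:  nop
12. deliver 3→2:  nop
13. deliver 2→0:  nop
14. crash(1):  <1:✗foll b6 ->
15. deliver 3→1:  nop
16. recover(1):  <1:foll b6 ->
17. timeout(3):  <3:cand b11 ->
18. deliver 2→0:  nop
19. deliver 3→2:  <2:foll b11 ->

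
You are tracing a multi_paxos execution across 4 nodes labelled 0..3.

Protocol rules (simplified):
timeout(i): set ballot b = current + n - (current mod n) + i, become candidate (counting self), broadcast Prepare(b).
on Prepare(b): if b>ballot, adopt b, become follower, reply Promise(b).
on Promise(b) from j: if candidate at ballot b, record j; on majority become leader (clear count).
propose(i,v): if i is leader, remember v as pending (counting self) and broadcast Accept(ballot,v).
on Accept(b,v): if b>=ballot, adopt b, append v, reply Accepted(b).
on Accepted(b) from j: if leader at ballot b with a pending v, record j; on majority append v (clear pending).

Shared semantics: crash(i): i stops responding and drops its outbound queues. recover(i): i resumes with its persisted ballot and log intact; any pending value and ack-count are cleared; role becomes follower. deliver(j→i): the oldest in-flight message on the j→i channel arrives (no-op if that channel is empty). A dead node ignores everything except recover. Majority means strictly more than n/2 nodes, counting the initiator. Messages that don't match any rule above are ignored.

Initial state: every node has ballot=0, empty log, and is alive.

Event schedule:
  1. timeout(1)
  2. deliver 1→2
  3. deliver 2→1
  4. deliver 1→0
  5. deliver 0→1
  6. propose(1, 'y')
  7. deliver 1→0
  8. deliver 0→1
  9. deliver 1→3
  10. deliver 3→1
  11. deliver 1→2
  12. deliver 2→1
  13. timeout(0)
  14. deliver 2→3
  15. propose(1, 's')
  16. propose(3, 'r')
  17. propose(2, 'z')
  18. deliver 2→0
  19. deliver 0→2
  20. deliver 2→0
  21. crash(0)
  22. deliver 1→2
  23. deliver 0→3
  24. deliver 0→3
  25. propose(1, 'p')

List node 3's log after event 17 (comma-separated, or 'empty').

[1] timeout(1) → N1(cand b5 [-])
[2] deliver 1→2 → N2(foll b5 [-])
[3] deliver 2→1 → ∅
[4] deliver 1→0 → N0(foll b5 [-])
[5] deliver 0→1 → N1(lead b5 [-])
[6] propose(1,'y') → ∅
[7] deliver 1→0 → N0(foll b5 [y])
[8] deliver 0→1 → ∅
[9] deliver 1→3 → N3(foll b5 [-])
[10] deliver 3→1 → ∅
[11] deliver 1→2 → N2(foll b5 [y])
[12] deliver 2→1 → N1(lead b5 [y])
[13] timeout(0) → N0(cand b8 [y])
[14] deliver 2→3 → ∅
[15] propose(1,'s') → ∅
[16] propose(3,'r') → ∅
[17] propose(2,'z') → ∅

empty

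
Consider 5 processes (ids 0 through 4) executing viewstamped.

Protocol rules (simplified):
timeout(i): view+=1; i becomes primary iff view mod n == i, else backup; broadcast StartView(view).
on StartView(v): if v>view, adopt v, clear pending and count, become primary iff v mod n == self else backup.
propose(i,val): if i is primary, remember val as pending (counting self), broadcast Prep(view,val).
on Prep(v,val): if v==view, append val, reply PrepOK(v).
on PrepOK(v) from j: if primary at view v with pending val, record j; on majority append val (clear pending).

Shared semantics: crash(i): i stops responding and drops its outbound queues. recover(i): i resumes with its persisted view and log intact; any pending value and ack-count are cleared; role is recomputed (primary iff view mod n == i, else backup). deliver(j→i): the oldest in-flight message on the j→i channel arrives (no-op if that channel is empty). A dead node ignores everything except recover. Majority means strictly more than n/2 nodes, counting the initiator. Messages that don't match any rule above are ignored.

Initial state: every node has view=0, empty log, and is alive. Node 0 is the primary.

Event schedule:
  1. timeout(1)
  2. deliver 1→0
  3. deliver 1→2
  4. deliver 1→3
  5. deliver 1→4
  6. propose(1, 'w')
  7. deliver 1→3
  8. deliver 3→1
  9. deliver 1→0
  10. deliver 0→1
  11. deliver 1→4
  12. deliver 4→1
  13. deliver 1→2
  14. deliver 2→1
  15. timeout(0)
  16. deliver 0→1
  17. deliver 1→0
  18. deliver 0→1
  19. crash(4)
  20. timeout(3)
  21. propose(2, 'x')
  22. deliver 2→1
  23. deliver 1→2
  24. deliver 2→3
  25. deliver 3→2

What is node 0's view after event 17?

after 1 — timeout(1): n1:prim/v1/[-]
after 2 — deliver 1→0: n0:back/v1/[-]
after 3 — deliver 1→2: n2:back/v1/[-]
after 4 — deliver 1→3: n3:back/v1/[-]
after 5 — deliver 1→4: n4:back/v1/[-]
after 6 — propose(1,'w'): ·
after 7 — deliver 1→3: n3:back/v1/[w]
after 8 — deliver 3→1: ·
after 9 — deliver 1→0: n0:back/v1/[w]
after 10 — deliver 0→1: n1:prim/v1/[w]
after 11 — deliver 1→4: n4:back/v1/[w]
after 12 — deliver 4→1: ·
after 13 — deliver 1→2: n2:back/v1/[w]
after 14 — deliver 2→1: ·
after 15 — timeout(0): n0:back/v2/[w]
after 16 — deliver 0→1: n1:back/v2/[w]
after 17 — deliver 1→0: ·

2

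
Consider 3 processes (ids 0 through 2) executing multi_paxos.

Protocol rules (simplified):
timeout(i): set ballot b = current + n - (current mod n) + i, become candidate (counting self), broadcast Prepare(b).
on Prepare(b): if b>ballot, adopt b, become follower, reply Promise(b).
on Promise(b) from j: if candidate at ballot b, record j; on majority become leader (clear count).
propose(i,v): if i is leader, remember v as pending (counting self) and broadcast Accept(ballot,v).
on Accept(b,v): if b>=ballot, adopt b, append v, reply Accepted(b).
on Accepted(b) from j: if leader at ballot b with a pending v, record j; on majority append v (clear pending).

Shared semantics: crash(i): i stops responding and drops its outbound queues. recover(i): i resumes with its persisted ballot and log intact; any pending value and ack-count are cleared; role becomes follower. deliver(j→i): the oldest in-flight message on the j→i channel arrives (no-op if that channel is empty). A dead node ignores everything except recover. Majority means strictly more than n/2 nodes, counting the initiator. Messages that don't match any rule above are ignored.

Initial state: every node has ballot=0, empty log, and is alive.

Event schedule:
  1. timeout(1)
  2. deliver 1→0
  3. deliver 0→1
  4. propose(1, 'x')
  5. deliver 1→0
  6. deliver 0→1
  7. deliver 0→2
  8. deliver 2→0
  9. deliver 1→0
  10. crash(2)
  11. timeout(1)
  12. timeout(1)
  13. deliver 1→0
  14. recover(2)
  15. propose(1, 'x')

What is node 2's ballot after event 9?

[1] timeout(1) → N1(cand b4 [-])
[2] deliver 1→0 → N0(foll b4 [-])
[3] deliver 0→1 → N1(lead b4 [-])
[4] propose(1,'x') → ∅
[5] deliver 1→0 → N0(foll b4 [x])
[6] deliver 0→1 → N1(lead b4 [x])
[7] deliver 0→2 → ∅
[8] deliver 2→0 → ∅
[9] deliver 1→0 → ∅

0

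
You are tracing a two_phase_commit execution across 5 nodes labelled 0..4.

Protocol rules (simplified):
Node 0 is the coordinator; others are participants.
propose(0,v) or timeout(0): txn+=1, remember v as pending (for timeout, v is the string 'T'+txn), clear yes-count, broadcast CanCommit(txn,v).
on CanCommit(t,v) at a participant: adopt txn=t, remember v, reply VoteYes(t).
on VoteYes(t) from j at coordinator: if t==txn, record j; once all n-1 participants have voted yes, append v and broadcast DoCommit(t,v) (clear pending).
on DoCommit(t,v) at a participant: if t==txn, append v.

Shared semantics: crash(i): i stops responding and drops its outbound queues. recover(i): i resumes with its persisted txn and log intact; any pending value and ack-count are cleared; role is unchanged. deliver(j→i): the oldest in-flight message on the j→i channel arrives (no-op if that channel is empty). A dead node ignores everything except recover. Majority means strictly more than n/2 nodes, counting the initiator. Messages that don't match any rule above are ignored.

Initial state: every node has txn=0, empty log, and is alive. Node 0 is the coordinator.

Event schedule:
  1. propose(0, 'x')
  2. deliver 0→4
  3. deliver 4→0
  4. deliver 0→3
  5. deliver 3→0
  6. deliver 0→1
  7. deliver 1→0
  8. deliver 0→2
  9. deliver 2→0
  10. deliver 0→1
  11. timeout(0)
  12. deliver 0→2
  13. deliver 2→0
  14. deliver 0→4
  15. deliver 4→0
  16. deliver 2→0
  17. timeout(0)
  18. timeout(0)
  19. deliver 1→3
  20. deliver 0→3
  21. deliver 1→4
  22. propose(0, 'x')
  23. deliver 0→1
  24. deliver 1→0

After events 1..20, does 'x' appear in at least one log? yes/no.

after 1 — propose(0,'x'): n0:coor/t1/[-]
after 2 — deliver 0→4: n4:part/t1/[-]
after 3 — deliver 4→0: ·
after 4 — deliver 0→3: n3:part/t1/[-]
after 5 — deliver 3→0: ·
after 6 — deliver 0→1: n1:part/t1/[-]
after 7 — deliver 1→0: ·
after 8 — deliver 0→2: n2:part/t1/[-]
after 9 — deliver 2→0: n0:coor/t1/[x]
after 10 — deliver 0→1: n1:part/t1/[x]
after 11 — timeout(0): n0:coor/t2/[x]
after 12 — deliver 0→2: n2:part/t1/[x]
after 13 — deliver 2→0: ·
after 14 — deliver 0→4: n4:part/t1/[x]
after 15 — deliver 4→0: ·
after 16 — deliver 2→0: ·
after 17 — timeout(0): n0:coor/t3/[x]
after 18 — timeout(0): n0:coor/t4/[x]
after 19 — deliver 1→3: ·
after 20 — deliver 0→3: n3:part/t1/[x]

yes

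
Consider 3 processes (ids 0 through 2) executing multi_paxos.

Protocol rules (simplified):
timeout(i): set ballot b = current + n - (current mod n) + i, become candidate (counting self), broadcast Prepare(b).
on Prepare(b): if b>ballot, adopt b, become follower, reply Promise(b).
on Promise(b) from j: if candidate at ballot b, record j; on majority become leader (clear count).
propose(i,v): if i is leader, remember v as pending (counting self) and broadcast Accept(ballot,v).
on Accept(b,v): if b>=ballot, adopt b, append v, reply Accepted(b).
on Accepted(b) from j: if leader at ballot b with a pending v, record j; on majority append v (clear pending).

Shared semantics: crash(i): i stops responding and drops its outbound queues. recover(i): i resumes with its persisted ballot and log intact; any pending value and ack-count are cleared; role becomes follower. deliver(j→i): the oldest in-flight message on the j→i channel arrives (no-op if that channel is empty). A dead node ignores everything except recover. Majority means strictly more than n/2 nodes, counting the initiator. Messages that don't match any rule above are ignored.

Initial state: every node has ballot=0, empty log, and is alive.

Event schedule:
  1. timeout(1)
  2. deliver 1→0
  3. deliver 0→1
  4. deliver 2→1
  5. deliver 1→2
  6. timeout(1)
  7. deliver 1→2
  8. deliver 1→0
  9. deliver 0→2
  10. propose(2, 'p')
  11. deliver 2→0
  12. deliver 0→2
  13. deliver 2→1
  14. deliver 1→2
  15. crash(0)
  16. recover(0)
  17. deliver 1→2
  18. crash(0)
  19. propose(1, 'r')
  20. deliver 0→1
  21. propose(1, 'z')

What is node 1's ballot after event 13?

7

e1 timeout(1): 1[cand,b=4,-]
e2 deliver 1→0: 0[foll,b=4,-]
e3 deliver 0→1: 1[lead,b=4,-]
e4 deliver 2→1: ·
e5 deliver 1→2: 2[foll,b=4,-]
e6 timeout(1): 1[cand,b=7,-]
e7 deliver 1→2: 2[foll,b=7,-]
e8 deliver 1→0: 0[foll,b=7,-]
e9 deliver 0→2: ·
e10 propose(2,'p'): ·
e11 deliver 2→0: ·
e12 deliver 0→2: ·
e13 deliver 2→1: ·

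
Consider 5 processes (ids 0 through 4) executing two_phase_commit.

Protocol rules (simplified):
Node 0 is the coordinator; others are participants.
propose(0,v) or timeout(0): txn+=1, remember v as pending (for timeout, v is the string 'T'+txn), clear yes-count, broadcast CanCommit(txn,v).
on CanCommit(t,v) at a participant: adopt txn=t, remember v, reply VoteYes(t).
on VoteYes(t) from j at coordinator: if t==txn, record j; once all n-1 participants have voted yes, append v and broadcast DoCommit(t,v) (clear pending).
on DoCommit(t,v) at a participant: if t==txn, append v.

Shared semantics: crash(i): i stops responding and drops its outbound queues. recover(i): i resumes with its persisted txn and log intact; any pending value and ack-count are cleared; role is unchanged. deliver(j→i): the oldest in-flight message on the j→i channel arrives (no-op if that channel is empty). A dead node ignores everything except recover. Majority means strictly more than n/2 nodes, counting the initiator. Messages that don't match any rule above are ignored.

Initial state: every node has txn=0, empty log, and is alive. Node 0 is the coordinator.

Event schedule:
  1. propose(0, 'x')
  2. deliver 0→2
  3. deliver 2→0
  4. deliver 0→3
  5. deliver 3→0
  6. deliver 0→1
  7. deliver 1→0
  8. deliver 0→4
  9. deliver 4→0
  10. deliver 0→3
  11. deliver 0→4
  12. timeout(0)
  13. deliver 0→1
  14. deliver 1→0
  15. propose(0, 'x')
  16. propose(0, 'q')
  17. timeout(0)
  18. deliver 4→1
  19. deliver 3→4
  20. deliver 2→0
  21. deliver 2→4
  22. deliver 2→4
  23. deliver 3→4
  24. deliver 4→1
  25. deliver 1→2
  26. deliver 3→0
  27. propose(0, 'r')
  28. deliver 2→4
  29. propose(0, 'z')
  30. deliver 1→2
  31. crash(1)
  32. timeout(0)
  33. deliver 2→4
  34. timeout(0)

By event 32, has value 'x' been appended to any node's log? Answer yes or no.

yes

[1] propose(0,'x') → N0(coor t1 [-])
[2] deliver 0→2 → N2(part t1 [-])
[3] deliver 2→0 → ∅
[4] deliver 0→3 → N3(part t1 [-])
[5] deliver 3→0 → ∅
[6] deliver 0→1 → N1(part t1 [-])
[7] deliver 1→0 → ∅
[8] deliver 0→4 → N4(part t1 [-])
[9] deliver 4→0 → N0(coor t1 [x])
[10] deliver 0→3 → N3(part t1 [x])
[11] deliver 0→4 → N4(part t1 [x])
[12] timeout(0) → N0(coor t2 [x])
[13] deliver 0→1 → N1(part t1 [x])
[14] deliver 1→0 → ∅
[15] propose(0,'x') → N0(coor t3 [x])
[16] propose(0,'q') → N0(coor t4 [x])
[17] timeout(0) → N0(coor t5 [x])
[18] deliver 4→1 → ∅
[19] deliver 3→4 → ∅
[20] deliver 2→0 → ∅
[21] deliver 2→4 → ∅
[22] deliver 2→4 → ∅
[23] deliver 3→4 → ∅
[24] deliver 4→1 → ∅
[25] deliver 1→2 → ∅
[26] deliver 3→0 → ∅
[27] propose(0,'r') → N0(coor t6 [x])
[28] deliver 2→4 → ∅
[29] propose(0,'z') → N0(coor t7 [x])
[30] deliver 1→2 → ∅
[31] crash(1) → N1(✗part t1 [x])
[32] timeout(0) → N0(coor t8 [x])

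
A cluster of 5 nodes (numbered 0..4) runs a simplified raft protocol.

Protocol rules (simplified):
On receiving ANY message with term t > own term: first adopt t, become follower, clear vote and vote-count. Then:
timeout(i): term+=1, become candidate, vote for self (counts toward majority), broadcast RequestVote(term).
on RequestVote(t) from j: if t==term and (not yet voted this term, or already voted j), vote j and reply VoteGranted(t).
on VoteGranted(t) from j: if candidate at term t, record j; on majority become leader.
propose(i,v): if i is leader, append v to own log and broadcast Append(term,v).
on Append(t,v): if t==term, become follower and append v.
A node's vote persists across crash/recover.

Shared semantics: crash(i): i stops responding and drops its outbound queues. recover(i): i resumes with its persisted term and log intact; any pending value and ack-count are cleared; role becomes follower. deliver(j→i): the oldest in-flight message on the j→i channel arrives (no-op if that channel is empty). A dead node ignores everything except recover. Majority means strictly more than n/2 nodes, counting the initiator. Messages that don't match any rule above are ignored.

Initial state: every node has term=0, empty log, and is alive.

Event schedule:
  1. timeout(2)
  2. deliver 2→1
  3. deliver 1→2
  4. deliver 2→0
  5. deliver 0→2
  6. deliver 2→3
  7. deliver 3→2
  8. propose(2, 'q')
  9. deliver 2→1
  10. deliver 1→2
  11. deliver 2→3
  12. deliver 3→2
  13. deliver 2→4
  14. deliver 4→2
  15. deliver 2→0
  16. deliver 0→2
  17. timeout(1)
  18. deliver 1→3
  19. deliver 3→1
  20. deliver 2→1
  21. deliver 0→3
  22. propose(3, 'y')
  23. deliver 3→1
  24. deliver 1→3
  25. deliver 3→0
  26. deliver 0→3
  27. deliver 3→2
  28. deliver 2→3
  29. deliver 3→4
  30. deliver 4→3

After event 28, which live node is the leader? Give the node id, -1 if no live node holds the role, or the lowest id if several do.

after 1 — timeout(2): n2:cand/t1/[-]
after 2 — deliver 2→1: n1:foll/t1/[-]
after 3 — deliver 1→2: ·
after 4 — deliver 2→0: n0:foll/t1/[-]
after 5 — deliver 0→2: n2:lead/t1/[-]
after 6 — deliver 2→3: n3:foll/t1/[-]
after 7 — deliver 3→2: ·
after 8 — propose(2,'q'): n2:lead/t1/[q]
after 9 — deliver 2→1: n1:foll/t1/[q]
after 10 — deliver 1→2: ·
after 11 — deliver 2→3: n3:foll/t1/[q]
after 12 — deliver 3→2: ·
after 13 — deliver 2→4: n4:foll/t1/[-]
after 14 — deliver 4→2: ·
after 15 — deliver 2→0: n0:foll/t1/[q]
after 16 — deliver 0→2: ·
after 17 — timeout(1): n1:cand/t2/[q]
after 18 — deliver 1→3: n3:foll/t2/[q]
after 19 — deliver 3→1: ·
after 20 — deliver 2→1: ·
after 21 — deliver 0→3: ·
after 22 — propose(3,'y'): ·
after 23 — deliver 3→1: ·
after 24 — deliver 1→3: ·
after 25 — deliver 3→0: ·
after 26 — deliver 0→3: ·
after 27 — deliver 3→2: ·
after 28 — deliver 2→3: ·

2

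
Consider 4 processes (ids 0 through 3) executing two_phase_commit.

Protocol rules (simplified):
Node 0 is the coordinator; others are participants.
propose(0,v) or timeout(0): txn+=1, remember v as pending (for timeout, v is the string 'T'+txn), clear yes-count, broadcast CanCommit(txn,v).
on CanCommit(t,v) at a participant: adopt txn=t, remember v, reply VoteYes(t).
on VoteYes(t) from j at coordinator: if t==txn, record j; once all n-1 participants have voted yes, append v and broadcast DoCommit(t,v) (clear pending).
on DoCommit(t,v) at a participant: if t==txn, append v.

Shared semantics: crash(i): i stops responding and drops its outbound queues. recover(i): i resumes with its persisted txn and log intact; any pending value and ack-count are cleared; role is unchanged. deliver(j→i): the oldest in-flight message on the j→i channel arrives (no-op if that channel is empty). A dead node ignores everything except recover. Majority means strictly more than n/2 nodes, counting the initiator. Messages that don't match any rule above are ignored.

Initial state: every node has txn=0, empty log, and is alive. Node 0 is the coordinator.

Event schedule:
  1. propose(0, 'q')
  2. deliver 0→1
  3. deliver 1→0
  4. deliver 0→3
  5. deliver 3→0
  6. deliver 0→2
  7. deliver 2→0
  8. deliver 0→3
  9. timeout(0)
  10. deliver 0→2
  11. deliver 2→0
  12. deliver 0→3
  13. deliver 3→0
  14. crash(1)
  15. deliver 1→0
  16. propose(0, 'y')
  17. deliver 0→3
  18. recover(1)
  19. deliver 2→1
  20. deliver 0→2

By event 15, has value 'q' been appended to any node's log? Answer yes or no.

yes

step 1 propose(0,'q'): 0={coor,t=1,log=-}
step 2 deliver 0→1: 1={part,t=1,log=-}
step 3 deliver 1→0: —
step 4 deliver 0→3: 3={part,t=1,log=-}
step 5 deliver 3→0: —
step 6 deliver 0→2: 2={part,t=1,log=-}
step 7 deliver 2→0: 0={coor,t=1,log=q}
step 8 deliver 0→3: 3={part,t=1,log=q}
step 9 timeout(0): 0={coor,t=2,log=q}
step 10 deliver 0→2: 2={part,t=1,log=q}
step 11 deliver 2→0: —
step 12 deliver 0→3: 3={part,t=2,log=q}
step 13 deliver 3→0: —
step 14 crash(1): 1={✗part,t=1,log=-}
step 15 deliver 1→0: —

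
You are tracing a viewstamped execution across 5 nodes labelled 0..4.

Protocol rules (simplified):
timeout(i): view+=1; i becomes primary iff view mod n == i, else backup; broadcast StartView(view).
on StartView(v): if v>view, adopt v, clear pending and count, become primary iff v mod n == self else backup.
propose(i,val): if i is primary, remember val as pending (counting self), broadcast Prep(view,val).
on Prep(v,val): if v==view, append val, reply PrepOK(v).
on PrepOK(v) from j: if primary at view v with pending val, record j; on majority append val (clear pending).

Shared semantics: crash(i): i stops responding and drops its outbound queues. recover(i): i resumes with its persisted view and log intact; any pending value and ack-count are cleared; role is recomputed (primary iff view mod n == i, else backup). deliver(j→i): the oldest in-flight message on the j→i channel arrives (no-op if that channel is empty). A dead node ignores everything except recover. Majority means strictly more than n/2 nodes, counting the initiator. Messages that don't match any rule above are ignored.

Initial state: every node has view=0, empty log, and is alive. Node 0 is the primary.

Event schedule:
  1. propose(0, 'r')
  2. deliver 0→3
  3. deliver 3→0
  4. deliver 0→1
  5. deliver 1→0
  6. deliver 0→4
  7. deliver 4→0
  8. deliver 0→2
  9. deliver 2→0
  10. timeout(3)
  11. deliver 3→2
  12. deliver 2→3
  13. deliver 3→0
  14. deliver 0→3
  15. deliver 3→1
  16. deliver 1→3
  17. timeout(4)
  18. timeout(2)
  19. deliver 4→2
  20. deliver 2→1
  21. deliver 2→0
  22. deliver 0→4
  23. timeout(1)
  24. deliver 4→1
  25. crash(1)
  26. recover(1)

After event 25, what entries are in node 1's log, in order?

step 1 propose(0,'r'): —
step 2 deliver 0→3: 3={back,v=0,log=r}
step 3 deliver 3→0: —
step 4 deliver 0→1: 1={back,v=0,log=r}
step 5 deliver 1→0: 0={prim,v=0,log=r}
step 6 deliver 0→4: 4={back,v=0,log=r}
step 7 deliver 4→0: —
step 8 deliver 0→2: 2={back,v=0,log=r}
step 9 deliver 2→0: —
step 10 timeout(3): 3={back,v=1,log=r}
step 11 deliver 3→2: 2={back,v=1,log=r}
step 12 deliver 2→3: —
step 13 deliver 3→0: 0={back,v=1,log=r}
step 14 deliver 0→3: —
step 15 deliver 3→1: 1={prim,v=1,log=r}
step 16 deliver 1→3: —
step 17 timeout(4): 4={back,v=1,log=r}
step 18 timeout(2): 2={prim,v=2,log=r}
step 19 deliver 4→2: —
step 20 deliver 2→1: 1={back,v=2,log=r}
step 21 deliver 2→0: 0={back,v=2,log=r}
step 22 deliver 0→4: —
step 23 timeout(1): 1={back,v=3,log=r}
step 24 deliver 4→1: —
step 25 crash(1): 1={✗back,v=3,log=r}

r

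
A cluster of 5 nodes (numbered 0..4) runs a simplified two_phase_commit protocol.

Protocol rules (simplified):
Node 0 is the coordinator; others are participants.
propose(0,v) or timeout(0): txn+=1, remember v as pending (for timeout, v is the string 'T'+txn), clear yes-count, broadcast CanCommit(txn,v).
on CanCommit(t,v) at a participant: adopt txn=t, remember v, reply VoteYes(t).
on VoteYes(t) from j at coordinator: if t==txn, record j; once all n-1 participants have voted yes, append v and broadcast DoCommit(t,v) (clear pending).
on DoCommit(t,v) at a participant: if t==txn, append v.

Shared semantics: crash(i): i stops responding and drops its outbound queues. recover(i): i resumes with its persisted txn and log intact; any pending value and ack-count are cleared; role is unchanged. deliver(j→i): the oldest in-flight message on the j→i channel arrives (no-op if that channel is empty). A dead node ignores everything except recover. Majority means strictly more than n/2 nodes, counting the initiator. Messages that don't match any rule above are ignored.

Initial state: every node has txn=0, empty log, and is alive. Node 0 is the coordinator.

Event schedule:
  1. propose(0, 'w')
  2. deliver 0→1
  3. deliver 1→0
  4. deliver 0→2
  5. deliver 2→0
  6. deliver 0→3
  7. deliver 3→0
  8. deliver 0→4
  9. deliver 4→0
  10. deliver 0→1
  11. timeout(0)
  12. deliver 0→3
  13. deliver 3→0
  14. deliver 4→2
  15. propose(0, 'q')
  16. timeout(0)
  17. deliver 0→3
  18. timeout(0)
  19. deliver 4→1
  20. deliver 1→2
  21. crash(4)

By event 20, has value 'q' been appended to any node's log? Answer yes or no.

e1 propose(0,'w'): 0[coor,t=1,-]
e2 deliver 0→1: 1[part,t=1,-]
e3 deliver 1→0: ·
e4 deliver 0→2: 2[part,t=1,-]
e5 deliver 2→0: ·
e6 deliver 0→3: 3[part,t=1,-]
e7 deliver 3→0: ·
e8 deliver 0→4: 4[part,t=1,-]
e9 deliver 4→0: 0[coor,t=1,w]
e10 deliver 0→1: 1[part,t=1,w]
e11 timeout(0): 0[coor,t=2,w]
e12 deliver 0→3: 3[part,t=1,w]
e13 deliver 3→0: ·
e14 deliver 4→2: ·
e15 propose(0,'q'): 0[coor,t=3,w]
e16 timeout(0): 0[coor,t=4,w]
e17 deliver 0→3: 3[part,t=2,w]
e18 timeout(0): 0[coor,t=5,w]
e19 deliver 4→1: ·
e20 deliver 1→2: ·

no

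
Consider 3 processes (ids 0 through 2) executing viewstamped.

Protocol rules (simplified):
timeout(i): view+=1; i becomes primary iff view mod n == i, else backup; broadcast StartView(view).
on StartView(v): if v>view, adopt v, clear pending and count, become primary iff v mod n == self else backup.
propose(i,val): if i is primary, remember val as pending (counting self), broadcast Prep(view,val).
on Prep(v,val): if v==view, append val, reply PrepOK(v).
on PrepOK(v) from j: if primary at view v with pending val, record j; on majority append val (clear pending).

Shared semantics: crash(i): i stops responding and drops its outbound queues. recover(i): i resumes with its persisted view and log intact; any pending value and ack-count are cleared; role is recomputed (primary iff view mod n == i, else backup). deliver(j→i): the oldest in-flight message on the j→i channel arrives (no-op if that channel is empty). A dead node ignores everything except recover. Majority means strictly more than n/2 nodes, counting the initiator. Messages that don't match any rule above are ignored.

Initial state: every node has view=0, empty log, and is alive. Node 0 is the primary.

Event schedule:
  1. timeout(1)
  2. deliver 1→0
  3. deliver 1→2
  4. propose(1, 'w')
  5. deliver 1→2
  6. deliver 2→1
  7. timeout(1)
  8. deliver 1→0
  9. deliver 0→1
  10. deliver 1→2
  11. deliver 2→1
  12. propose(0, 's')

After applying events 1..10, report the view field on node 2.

2

[1] timeout(1) → N1(prim v1 [-])
[2] deliver 1→0 → N0(back v1 [-])
[3] deliver 1→2 → N2(back v1 [-])
[4] propose(1,'w') → ∅
[5] deliver 1→2 → N2(back v1 [w])
[6] deliver 2→1 → N1(prim v1 [w])
[7] timeout(1) → N1(back v2 [w])
[8] deliver 1→0 → N0(back v1 [w])
[9] deliver 0→1 → ∅
[10] deliver 1→2 → N2(prim v2 [w])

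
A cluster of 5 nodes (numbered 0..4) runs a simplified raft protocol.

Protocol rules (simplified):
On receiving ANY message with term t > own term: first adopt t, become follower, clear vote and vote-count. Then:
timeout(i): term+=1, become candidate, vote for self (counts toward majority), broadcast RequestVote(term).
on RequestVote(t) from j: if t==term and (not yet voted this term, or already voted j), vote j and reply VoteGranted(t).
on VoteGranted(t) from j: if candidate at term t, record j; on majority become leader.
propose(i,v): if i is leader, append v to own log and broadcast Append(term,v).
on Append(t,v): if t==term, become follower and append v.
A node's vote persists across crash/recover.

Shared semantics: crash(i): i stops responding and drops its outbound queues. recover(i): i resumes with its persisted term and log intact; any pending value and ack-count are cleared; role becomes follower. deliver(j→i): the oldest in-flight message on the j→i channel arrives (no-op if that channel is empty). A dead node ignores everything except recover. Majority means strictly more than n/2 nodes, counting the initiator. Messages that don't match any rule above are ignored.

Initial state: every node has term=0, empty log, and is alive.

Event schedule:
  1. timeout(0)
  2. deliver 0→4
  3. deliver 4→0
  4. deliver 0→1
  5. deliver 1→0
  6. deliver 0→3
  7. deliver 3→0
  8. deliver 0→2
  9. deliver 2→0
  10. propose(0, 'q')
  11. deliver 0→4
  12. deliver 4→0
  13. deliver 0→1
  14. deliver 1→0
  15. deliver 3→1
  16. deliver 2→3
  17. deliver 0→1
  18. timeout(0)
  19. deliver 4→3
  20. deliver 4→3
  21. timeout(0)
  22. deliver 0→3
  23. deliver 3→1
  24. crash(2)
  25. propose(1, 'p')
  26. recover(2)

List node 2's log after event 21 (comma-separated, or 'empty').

1. timeout(0):  <0:cand t1 ->
2. deliver 0→4:  <4:foll t1 ->
3. deliver 4→0:  nop
4. deliver 0→1:  <1:foll t1 ->
5. deliver 1→0:  <0:lead t1 ->
6. deliver 0→3:  <3:foll t1 ->
7. deliver 3→0:  nop
8. deliver 0→2:  <2:foll t1 ->
9. deliver 2→0:  nop
10. propose(0,'q'):  <0:lead t1 q>
11. deliver 0→4:  <4:foll t1 q>
12. deliver 4→0:  nop
13. deliver 0→1:  <1:foll t1 q>
14. deliver 1→0:  nop
15. deliver 3→1:  nop
16. deliver 2→3:  nop
17. deliver 0→1:  nop
18. timeout(0):  <0:cand t2 q>
19. deliver 4→3:  nop
20. deliver 4→3:  nop
21. timeout(0):  <0:cand t3 q>

empty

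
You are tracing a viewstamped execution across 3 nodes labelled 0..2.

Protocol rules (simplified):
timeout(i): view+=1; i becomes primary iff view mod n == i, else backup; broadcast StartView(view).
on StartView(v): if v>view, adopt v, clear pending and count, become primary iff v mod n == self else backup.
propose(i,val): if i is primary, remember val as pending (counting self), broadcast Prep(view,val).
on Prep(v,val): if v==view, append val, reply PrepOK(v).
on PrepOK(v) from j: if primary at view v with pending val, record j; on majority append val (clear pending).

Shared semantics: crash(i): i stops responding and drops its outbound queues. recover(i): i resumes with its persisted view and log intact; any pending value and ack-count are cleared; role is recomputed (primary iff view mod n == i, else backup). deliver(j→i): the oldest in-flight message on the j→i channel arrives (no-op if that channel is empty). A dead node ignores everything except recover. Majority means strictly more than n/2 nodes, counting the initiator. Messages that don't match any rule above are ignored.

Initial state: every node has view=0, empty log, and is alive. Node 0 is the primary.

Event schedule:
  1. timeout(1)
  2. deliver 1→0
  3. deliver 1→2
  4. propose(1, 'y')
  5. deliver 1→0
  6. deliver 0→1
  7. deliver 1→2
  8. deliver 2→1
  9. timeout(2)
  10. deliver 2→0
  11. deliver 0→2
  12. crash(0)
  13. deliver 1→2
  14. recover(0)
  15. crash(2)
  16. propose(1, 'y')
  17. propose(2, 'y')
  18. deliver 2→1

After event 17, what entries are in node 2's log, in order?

step 1 timeout(1): 1={prim,v=1,log=-}
step 2 deliver 1→0: 0={back,v=1,log=-}
step 3 deliver 1→2: 2={back,v=1,log=-}
step 4 propose(1,'y'): —
step 5 deliver 1→0: 0={back,v=1,log=y}
step 6 deliver 0→1: 1={prim,v=1,log=y}
step 7 deliver 1→2: 2={back,v=1,log=y}
step 8 deliver 2→1: —
step 9 timeout(2): 2={prim,v=2,log=y}
step 10 deliver 2→0: 0={back,v=2,log=y}
step 11 deliver 0→2: —
step 12 crash(0): 0={✗back,v=2,log=y}
step 13 deliver 1→2: —
step 14 recover(0): 0={back,v=2,log=y}
step 15 crash(2): 2={✗prim,v=2,log=y}
step 16 propose(1,'y'): —
step 17 propose(2,'y'): —

y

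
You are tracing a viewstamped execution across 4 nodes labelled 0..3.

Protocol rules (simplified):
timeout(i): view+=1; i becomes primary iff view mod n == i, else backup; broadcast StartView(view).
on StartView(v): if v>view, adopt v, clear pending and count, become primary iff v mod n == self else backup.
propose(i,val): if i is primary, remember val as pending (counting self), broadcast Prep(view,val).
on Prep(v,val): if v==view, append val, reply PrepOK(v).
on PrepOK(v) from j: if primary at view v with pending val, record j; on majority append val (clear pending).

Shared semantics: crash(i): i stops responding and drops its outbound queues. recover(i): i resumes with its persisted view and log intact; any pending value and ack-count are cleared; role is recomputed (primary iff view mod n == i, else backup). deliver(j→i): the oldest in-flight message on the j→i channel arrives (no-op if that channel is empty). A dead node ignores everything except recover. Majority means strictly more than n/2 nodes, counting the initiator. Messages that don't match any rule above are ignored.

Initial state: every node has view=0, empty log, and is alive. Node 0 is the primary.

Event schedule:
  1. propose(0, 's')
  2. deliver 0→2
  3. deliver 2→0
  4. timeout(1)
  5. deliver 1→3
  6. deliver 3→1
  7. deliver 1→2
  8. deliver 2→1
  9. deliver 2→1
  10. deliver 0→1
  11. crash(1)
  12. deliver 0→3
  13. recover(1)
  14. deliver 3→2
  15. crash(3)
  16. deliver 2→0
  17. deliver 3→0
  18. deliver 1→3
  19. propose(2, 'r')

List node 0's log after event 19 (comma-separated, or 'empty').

1. propose(0,'s'):  nop
2. deliver 0→2:  <2:back v0 s>
3. deliver 2→0:  nop
4. timeout(1):  <1:prim v1 ->
5. deliver 1→3:  <3:back v1 ->
6. deliver 3→1:  nop
7. deliver 1→2:  <2:back v1 s>
8. deliver 2→1:  nop
9. deliver 2→1:  nop
10. deliver 0→1:  nop
11. crash(1):  <1:✗prim v1 ->
12. deliver 0→3:  nop
13. recover(1):  <1:prim v1 ->
14. deliver 3→2:  nop
15. crash(3):  <3:✗back v1 ->
16. deliver 2→0:  nop
17. deliver 3→0:  nop
18. deliver 1→3:  nop
19. propose(2,'r'):  nop

empty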